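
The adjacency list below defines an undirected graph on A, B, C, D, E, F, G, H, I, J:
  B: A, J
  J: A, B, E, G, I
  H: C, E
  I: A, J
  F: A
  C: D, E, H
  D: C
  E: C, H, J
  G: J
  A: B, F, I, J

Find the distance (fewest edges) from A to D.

Distance 0: A.
Distance 1: B, F, I, J.
Distance 2: E, G.
Distance 3: C, H.
Distance 4: D — contains D.

4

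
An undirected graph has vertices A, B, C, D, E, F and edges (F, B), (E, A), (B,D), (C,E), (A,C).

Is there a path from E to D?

Explore from E.
Distance 1: reach A, C.
The search is exhausted without reaching D; it lies in a different component.

No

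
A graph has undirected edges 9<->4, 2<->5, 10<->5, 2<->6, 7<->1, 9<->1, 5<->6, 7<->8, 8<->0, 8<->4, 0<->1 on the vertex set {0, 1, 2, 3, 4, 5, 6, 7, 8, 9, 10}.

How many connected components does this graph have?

3

From 0: component {0, 1, 4, 7, 8, 9}.
From 2: component {2, 5, 6, 10}.
From 3: component {3}.
That's 3 components.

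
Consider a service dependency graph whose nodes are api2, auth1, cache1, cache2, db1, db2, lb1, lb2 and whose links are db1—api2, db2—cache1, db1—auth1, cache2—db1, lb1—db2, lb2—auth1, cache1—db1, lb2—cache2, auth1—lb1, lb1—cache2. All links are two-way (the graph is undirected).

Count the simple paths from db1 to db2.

db1–auth1–lb1–db2
db1–auth1–lb2–cache2–lb1–db2
db1–cache1–db2
db1–cache2–lb1–db2
db1–cache2–lb2–auth1–lb1–db2

5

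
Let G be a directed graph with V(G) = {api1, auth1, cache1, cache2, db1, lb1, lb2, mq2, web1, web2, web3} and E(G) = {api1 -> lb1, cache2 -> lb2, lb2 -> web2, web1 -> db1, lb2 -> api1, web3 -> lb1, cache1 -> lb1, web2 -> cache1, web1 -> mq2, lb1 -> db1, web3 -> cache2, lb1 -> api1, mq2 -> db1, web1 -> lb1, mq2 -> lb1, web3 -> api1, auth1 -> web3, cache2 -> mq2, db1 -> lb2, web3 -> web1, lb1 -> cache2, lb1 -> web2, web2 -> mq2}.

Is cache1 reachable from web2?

Explore from web2.
Distance 1: reach cache1, mq2.
Found cache1.

Yes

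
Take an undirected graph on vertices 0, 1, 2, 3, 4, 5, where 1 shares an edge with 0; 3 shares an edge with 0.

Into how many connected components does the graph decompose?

4

From 0: component {0, 1, 3}.
From 2: component {2}.
From 4: component {4}.
From 5: component {5}.
That's 4 components.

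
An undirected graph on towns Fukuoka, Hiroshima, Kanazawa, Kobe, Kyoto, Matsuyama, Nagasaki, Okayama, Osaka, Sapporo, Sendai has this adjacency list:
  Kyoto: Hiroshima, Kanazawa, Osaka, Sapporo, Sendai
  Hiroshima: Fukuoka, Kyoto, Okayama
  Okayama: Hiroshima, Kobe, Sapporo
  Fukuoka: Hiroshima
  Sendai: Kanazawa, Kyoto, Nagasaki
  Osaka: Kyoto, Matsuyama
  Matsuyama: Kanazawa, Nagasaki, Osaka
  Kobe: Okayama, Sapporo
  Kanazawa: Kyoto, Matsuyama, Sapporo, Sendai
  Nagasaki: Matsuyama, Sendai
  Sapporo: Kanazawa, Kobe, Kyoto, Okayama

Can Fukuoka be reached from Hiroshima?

Yes

Explore from Hiroshima.
Distance 1: reach Fukuoka, Kyoto, Okayama.
Found Fukuoka.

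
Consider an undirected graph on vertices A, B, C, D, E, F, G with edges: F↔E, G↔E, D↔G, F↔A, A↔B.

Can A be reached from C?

C has no edges, so nothing is reachable from it.

No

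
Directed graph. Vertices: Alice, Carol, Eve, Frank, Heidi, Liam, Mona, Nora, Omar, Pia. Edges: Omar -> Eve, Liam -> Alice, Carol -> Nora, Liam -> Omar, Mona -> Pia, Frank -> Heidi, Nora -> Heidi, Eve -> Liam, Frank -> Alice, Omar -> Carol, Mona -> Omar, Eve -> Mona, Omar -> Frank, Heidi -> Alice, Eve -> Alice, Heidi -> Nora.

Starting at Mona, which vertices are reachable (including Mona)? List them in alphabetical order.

Start at Mona.
Its neighbours: Omar, Pia.
Then their neighbours: Carol, Eve, Frank.
Then next layer: Alice, Heidi, Liam, Nora.
Every vertex is now reached.

Alice, Carol, Eve, Frank, Heidi, Liam, Mona, Nora, Omar, Pia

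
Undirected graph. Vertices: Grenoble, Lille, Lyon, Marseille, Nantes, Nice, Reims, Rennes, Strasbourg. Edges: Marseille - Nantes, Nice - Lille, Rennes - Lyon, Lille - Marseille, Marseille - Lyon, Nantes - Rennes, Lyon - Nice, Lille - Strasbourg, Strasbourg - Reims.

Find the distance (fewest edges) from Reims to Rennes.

Distance 0: Reims.
Distance 1: Strasbourg.
Distance 2: Lille.
Distance 3: Marseille, Nice.
Distance 4: Lyon, Nantes.
Distance 5: Rennes — contains Rennes.

5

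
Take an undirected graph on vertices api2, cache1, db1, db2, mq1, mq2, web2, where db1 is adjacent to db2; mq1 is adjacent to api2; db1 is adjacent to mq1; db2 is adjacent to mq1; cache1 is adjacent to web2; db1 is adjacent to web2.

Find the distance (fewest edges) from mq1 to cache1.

Distance 0: mq1.
Distance 1: api2, db1, db2.
Distance 2: web2.
Distance 3: cache1 — contains cache1.

3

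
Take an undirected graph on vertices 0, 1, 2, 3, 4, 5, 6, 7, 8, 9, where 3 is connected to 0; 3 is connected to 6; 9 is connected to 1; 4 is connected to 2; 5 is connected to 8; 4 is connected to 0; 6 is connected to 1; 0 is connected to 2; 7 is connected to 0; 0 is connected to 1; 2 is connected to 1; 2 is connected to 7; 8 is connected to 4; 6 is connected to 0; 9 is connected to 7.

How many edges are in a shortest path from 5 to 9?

5

Distance 0: 5.
Distance 1: 8.
Distance 2: 4.
Distance 3: 0, 2.
Distance 4: 1, 3, 6, 7.
Distance 5: 9 — contains 9.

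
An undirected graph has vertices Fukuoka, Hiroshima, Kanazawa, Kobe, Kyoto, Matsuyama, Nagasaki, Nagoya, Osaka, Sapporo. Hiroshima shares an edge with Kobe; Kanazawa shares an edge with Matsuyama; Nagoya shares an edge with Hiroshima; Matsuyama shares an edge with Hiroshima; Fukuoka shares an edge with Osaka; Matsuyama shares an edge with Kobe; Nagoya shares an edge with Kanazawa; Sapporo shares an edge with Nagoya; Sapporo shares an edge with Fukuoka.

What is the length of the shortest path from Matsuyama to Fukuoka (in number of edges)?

4

Distance 0: Matsuyama.
Distance 1: Hiroshima, Kanazawa, Kobe.
Distance 2: Nagoya.
Distance 3: Sapporo.
Distance 4: Fukuoka — contains Fukuoka.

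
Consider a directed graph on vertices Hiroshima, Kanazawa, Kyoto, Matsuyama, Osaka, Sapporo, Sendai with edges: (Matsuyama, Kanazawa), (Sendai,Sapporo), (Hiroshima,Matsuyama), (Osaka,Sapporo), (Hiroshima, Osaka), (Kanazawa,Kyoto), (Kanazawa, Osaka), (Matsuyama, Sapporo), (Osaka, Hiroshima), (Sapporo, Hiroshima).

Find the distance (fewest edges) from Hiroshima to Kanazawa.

Distance 0: Hiroshima.
Distance 1: Matsuyama, Osaka.
Distance 2: Kanazawa, Sapporo — contains Kanazawa.

2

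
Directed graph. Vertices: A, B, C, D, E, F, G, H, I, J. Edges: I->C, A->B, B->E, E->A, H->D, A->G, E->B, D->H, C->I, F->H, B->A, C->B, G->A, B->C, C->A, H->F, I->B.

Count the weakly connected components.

From A: component {A, B, C, E, G, I}.
From D: component {D, F, H}.
From J: component {J}.
That's 3 components.

3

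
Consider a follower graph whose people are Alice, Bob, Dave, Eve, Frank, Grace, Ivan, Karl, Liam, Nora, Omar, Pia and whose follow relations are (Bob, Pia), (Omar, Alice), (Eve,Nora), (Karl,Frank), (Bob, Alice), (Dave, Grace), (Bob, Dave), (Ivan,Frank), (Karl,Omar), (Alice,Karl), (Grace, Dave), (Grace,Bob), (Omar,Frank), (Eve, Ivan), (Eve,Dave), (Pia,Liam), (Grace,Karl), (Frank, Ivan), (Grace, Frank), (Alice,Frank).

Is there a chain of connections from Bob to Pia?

Yes

Explore from Bob.
Distance 1: reach Alice, Dave, Pia.
Found Pia.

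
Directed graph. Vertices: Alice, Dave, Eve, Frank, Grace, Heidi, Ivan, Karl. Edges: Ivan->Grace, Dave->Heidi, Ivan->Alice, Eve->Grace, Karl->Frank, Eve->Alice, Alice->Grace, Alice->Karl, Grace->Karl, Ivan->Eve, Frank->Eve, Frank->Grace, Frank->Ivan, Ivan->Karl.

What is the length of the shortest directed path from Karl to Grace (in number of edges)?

Distance 0: Karl.
Distance 1: Frank.
Distance 2: Eve, Grace, Ivan — contains Grace.

2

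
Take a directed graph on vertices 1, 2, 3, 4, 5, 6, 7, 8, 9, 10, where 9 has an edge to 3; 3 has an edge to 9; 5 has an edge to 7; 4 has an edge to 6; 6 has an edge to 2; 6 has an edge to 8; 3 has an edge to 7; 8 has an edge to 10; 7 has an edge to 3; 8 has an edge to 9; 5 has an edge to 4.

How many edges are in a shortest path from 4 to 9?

Distance 0: 4.
Distance 1: 6.
Distance 2: 2, 8.
Distance 3: 9, 10 — contains 9.

3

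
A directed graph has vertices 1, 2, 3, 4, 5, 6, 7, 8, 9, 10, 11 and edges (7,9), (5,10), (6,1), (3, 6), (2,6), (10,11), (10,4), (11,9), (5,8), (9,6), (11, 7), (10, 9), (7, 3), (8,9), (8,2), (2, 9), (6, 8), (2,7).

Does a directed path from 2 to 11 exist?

No

Explore from 2.
Distance 1: reach 6, 7, 9.
Distance 2: reach 1, 3, 8.
The search from 2 is exhausted; no directed path reaches 11.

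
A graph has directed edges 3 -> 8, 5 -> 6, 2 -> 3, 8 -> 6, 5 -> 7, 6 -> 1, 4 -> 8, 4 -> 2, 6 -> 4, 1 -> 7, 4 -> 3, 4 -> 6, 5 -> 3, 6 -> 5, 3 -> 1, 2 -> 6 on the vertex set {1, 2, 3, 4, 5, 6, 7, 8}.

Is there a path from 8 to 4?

Explore from 8.
Distance 1: reach 6.
Distance 2: reach 1, 4, 5.
Found 4.

Yes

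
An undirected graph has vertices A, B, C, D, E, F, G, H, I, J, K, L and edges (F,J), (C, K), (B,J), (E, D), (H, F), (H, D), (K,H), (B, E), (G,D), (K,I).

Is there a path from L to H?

L has no edges, so nothing is reachable from it.

No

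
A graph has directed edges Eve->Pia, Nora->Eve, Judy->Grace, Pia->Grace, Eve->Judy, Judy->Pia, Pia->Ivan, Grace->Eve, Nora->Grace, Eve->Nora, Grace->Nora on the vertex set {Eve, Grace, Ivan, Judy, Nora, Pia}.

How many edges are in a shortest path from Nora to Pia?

2

Distance 0: Nora.
Distance 1: Eve, Grace.
Distance 2: Judy, Pia — contains Pia.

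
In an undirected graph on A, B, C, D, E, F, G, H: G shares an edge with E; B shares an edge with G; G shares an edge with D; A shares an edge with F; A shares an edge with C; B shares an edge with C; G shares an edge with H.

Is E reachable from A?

Yes

Explore from A.
Distance 1: reach C, F.
Distance 2: reach B.
Distance 3: reach G.
Distance 4: reach D, E, H.
Found E.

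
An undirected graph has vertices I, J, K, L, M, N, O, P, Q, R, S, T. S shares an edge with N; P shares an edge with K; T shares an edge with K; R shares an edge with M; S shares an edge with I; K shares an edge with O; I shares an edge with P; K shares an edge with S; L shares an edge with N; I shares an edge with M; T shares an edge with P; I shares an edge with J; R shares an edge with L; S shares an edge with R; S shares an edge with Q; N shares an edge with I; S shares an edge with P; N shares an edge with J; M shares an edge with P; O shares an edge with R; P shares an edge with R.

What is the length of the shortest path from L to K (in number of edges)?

3

Distance 0: L.
Distance 1: N, R.
Distance 2: I, J, M, O, P, S.
Distance 3: K, Q, T — contains K.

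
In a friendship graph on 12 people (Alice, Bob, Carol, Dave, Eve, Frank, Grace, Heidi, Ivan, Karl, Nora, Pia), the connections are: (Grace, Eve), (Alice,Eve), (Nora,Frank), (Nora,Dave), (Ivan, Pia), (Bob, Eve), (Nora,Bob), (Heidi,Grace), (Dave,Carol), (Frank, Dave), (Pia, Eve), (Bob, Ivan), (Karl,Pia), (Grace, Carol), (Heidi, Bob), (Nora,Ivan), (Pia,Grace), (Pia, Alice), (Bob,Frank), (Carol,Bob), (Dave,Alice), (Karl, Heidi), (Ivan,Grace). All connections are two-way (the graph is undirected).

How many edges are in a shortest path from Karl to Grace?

Distance 0: Karl.
Distance 1: Heidi, Pia.
Distance 2: Alice, Bob, Eve, Grace, Ivan — contains Grace.

2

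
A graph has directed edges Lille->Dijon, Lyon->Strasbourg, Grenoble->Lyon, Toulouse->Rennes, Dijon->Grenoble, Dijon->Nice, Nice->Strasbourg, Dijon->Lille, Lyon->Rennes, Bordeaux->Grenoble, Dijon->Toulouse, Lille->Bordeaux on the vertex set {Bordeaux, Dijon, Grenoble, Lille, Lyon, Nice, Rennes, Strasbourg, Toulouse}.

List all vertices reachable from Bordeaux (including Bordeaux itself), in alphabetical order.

Bordeaux, Grenoble, Lyon, Rennes, Strasbourg

Start at Bordeaux.
Its neighbours: Grenoble.
Then their neighbours: Lyon.
Then next layer: Rennes, Strasbourg.
Nothing further is reachable.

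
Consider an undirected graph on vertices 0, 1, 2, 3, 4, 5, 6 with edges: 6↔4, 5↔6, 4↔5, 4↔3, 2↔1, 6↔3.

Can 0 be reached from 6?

No

Explore from 6.
Distance 1: reach 3, 4, 5.
The search is exhausted without reaching 0; it lies in a different component.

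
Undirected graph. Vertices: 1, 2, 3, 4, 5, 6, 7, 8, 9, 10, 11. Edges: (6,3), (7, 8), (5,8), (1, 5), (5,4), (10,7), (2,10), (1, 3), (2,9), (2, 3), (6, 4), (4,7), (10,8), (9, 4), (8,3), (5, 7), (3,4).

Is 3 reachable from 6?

Yes

Explore from 6.
Distance 1: reach 3, 4.
Found 3.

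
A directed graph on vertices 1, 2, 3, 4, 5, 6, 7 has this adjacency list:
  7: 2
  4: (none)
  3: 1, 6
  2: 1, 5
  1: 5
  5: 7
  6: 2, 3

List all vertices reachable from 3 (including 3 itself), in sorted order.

1, 2, 3, 5, 6, 7

Start at 3.
Its neighbours: 1, 6.
Then their neighbours: 2, 5.
Then next layer: 7.
Nothing further is reachable.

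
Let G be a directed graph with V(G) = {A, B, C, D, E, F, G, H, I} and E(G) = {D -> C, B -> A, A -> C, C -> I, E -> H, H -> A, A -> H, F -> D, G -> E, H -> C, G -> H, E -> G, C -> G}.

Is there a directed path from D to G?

Explore from D.
Distance 1: reach C.
Distance 2: reach G, I.
Found G.

Yes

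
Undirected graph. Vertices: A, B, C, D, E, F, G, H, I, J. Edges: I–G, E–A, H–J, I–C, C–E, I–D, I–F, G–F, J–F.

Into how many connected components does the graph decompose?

2

From A: component {A, C, D, E, F, G, H, I, J}.
From B: component {B}.
That's 2 components.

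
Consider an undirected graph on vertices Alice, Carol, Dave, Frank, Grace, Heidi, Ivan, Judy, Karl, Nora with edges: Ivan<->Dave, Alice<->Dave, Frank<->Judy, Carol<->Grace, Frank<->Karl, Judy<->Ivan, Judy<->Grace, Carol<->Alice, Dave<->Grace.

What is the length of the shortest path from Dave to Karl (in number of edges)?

Distance 0: Dave.
Distance 1: Alice, Grace, Ivan.
Distance 2: Carol, Judy.
Distance 3: Frank.
Distance 4: Karl — contains Karl.

4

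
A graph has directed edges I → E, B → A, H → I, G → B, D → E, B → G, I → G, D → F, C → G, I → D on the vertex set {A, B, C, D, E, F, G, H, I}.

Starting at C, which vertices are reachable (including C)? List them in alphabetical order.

A, B, C, G

Start at C.
Its neighbours: G.
Then their neighbours: B.
Then next layer: A.
Nothing further is reachable.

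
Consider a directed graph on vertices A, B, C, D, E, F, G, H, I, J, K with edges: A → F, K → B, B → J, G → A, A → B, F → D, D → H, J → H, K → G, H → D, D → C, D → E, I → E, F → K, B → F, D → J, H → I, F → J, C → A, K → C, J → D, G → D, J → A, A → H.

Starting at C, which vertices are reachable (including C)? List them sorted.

A, B, C, D, E, F, G, H, I, J, K

Start at C.
Its neighbours: A.
Then their neighbours: B, F, H.
Then next layer: D, I, J, K.
Then next layer: E, G.
Every vertex is now reached.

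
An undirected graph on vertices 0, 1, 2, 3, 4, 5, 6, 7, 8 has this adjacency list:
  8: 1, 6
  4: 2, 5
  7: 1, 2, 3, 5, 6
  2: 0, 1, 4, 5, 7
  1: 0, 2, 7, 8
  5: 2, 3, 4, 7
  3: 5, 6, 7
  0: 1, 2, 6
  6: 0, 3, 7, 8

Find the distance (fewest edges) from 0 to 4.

Distance 0: 0.
Distance 1: 1, 2, 6.
Distance 2: 3, 4, 5, 7, 8 — contains 4.

2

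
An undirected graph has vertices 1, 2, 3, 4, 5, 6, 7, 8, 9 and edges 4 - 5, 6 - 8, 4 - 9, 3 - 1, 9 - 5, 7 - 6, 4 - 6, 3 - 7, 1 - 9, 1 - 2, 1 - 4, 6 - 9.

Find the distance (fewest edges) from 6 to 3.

Distance 0: 6.
Distance 1: 4, 7, 8, 9.
Distance 2: 1, 3, 5 — contains 3.

2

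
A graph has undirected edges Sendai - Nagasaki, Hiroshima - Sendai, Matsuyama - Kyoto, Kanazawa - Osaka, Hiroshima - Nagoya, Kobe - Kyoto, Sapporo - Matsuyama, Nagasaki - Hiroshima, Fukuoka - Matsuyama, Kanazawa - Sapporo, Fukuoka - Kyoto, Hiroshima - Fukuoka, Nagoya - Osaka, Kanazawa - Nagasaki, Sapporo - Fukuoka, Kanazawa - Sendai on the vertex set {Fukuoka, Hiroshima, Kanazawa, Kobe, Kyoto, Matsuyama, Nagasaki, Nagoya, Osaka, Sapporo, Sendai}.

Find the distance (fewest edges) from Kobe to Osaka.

5

Distance 0: Kobe.
Distance 1: Kyoto.
Distance 2: Fukuoka, Matsuyama.
Distance 3: Hiroshima, Sapporo.
Distance 4: Kanazawa, Nagasaki, Nagoya, Sendai.
Distance 5: Osaka — contains Osaka.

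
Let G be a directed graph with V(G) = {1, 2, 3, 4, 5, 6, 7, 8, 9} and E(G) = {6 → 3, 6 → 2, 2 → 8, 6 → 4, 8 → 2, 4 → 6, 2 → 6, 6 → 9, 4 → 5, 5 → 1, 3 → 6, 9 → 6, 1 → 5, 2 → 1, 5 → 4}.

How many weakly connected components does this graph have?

2

From 1: component {1, 2, 3, 4, 5, 6, 8, 9}.
From 7: component {7}.
That's 2 components.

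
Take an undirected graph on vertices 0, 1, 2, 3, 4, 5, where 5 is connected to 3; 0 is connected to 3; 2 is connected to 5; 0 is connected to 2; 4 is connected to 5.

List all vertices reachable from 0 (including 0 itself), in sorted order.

0, 2, 3, 4, 5

Start at 0.
Its neighbours: 2, 3.
Then their neighbours: 5.
Then next layer: 4.
Nothing further is reachable.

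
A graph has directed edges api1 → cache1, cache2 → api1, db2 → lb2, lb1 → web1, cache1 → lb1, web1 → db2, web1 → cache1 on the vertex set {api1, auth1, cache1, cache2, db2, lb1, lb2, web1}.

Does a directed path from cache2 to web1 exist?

Yes

Explore from cache2.
Distance 1: reach api1.
Distance 2: reach cache1.
Distance 3: reach lb1.
Distance 4: reach web1.
Found web1.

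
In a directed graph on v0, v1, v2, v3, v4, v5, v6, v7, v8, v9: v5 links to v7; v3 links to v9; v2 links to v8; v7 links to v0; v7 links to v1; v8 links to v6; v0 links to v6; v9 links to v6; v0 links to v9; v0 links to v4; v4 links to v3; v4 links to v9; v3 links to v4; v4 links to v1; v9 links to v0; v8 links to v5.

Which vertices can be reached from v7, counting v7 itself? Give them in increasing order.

Start at v7.
Its neighbours: v0, v1.
Then their neighbours: v4, v6, v9.
Then next layer: v3.
Nothing further is reachable.

v0, v1, v3, v4, v6, v7, v9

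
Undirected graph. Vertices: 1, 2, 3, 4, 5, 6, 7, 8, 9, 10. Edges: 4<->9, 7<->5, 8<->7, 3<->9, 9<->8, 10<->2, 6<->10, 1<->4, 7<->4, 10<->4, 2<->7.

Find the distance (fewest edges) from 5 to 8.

Distance 0: 5.
Distance 1: 7.
Distance 2: 2, 4, 8 — contains 8.

2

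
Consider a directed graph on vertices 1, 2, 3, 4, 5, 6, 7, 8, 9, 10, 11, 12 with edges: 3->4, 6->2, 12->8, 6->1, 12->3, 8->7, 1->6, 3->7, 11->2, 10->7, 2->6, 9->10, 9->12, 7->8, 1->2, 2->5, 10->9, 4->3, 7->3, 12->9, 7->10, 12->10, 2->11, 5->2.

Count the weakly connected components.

2

From 1: component {1, 2, 5, 6, 11}.
From 3: component {3, 4, 7, 8, 9, 10, 12}.
That's 2 components.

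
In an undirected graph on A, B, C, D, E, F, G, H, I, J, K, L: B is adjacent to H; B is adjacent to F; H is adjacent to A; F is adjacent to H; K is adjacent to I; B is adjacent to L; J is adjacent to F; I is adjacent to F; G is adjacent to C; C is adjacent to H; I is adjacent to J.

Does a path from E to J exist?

No

E has no edges, so nothing is reachable from it.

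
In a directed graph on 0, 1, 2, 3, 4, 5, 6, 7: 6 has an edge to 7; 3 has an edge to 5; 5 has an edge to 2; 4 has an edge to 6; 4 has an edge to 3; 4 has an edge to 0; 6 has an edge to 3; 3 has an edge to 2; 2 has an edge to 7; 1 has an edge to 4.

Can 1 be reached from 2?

Explore from 2.
Distance 1: reach 7.
The search from 2 is exhausted; no directed path reaches 1.

No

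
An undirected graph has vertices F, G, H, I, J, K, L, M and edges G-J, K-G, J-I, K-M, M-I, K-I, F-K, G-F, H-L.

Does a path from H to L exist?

Explore from H.
Distance 1: reach L.
Found L.

Yes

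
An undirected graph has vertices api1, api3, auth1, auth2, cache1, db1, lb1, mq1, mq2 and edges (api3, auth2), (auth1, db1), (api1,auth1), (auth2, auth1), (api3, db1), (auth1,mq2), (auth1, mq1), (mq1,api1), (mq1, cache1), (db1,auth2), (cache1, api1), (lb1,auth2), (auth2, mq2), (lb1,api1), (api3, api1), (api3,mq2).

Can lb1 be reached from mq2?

Explore from mq2.
Distance 1: reach api3, auth1, auth2.
Distance 2: reach api1, db1, lb1, mq1.
Found lb1.

Yes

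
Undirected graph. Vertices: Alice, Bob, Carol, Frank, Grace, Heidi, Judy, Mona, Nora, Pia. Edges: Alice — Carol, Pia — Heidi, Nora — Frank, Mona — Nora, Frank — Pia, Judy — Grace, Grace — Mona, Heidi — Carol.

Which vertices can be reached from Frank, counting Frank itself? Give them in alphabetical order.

Alice, Carol, Frank, Grace, Heidi, Judy, Mona, Nora, Pia

Start at Frank.
Its neighbours: Nora, Pia.
Then their neighbours: Heidi, Mona.
Then next layer: Carol, Grace.
Then next layer: Alice, Judy.
Nothing further is reachable.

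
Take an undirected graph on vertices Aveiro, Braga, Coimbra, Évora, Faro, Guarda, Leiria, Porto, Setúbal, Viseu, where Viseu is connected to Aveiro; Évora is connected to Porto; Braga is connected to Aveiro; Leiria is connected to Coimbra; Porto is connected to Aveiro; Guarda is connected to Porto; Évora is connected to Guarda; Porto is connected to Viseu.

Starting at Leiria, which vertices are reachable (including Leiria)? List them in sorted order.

Start at Leiria.
Its neighbours: Coimbra.
Nothing further is reachable.

Coimbra, Leiria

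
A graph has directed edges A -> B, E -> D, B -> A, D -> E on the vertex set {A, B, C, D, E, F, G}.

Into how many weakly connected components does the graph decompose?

5

From A: component {A, B}.
From C: component {C}.
From D: component {D, E}.
From F: component {F}.
From G: component {G}.
That's 5 components.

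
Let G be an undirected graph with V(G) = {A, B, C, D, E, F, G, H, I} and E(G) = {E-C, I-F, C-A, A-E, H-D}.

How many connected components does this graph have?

From A: component {A, C, E}.
From B: component {B}.
From D: component {D, H}.
From F: component {F, I}.
From G: component {G}.
That's 5 components.

5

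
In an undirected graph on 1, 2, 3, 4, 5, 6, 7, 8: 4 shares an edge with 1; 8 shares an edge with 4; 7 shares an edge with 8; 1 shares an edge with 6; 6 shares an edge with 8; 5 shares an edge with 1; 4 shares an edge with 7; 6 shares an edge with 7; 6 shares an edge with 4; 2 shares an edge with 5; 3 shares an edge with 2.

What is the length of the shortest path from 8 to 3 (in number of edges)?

Distance 0: 8.
Distance 1: 4, 6, 7.
Distance 2: 1.
Distance 3: 5.
Distance 4: 2.
Distance 5: 3 — contains 3.

5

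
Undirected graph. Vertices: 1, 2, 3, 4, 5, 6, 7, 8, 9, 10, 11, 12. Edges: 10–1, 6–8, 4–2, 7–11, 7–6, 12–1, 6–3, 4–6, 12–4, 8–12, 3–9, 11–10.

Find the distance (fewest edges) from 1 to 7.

Distance 0: 1.
Distance 1: 10, 12.
Distance 2: 4, 8, 11.
Distance 3: 2, 6, 7 — contains 7.

3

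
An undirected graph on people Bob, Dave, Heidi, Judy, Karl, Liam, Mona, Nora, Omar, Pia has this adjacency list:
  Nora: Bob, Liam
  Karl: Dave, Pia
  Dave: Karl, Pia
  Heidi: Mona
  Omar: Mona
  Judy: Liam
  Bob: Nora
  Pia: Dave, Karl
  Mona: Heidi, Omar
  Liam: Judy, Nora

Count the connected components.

From Bob: component {Bob, Judy, Liam, Nora}.
From Dave: component {Dave, Karl, Pia}.
From Heidi: component {Heidi, Mona, Omar}.
That's 3 components.

3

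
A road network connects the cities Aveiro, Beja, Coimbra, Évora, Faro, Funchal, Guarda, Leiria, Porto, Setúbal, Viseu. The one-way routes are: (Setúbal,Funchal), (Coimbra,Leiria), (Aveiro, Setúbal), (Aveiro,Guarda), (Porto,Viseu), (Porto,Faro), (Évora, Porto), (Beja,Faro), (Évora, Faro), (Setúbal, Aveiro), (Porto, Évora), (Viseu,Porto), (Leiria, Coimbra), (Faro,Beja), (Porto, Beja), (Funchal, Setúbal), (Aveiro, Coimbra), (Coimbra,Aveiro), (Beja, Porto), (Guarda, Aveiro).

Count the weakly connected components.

From Aveiro: component {Aveiro, Coimbra, Funchal, Guarda, Leiria, Setúbal}.
From Beja: component {Beja, Évora, Faro, Porto, Viseu}.
That's 2 components.

2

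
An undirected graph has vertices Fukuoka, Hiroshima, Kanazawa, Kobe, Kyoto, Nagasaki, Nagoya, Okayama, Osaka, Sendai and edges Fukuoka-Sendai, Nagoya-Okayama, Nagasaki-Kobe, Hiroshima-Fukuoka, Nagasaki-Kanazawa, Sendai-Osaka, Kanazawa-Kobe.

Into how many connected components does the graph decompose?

From Fukuoka: component {Fukuoka, Hiroshima, Osaka, Sendai}.
From Kanazawa: component {Kanazawa, Kobe, Nagasaki}.
From Kyoto: component {Kyoto}.
From Nagoya: component {Nagoya, Okayama}.
That's 4 components.

4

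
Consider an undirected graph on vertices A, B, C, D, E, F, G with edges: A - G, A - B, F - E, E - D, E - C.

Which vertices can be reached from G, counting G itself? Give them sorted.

Start at G.
Its neighbours: A.
Then their neighbours: B.
Nothing further is reachable.

A, B, G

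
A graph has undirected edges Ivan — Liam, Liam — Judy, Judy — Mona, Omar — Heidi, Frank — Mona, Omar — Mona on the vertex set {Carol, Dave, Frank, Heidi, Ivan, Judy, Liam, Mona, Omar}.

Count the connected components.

From Carol: component {Carol}.
From Dave: component {Dave}.
From Frank: component {Frank, Heidi, Ivan, Judy, Liam, Mona, Omar}.
That's 3 components.

3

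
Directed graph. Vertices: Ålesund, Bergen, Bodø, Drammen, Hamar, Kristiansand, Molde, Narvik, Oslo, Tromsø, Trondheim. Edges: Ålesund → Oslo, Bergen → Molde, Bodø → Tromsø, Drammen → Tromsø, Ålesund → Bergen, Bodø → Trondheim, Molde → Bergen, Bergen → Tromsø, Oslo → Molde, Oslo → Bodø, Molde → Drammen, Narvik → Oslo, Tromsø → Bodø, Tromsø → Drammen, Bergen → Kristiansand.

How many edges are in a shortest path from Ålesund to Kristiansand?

2

Distance 0: Ålesund.
Distance 1: Bergen, Oslo.
Distance 2: Bodø, Kristiansand, Molde, Tromsø — contains Kristiansand.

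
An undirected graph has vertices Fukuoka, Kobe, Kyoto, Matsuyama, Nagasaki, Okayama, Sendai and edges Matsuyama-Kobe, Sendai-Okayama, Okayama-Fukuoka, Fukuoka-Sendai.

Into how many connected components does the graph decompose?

4

From Fukuoka: component {Fukuoka, Okayama, Sendai}.
From Kobe: component {Kobe, Matsuyama}.
From Kyoto: component {Kyoto}.
From Nagasaki: component {Nagasaki}.
That's 4 components.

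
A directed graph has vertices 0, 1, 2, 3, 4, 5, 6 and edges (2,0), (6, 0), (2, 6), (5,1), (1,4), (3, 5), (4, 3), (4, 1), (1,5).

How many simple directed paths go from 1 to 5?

1→4→3→5
1→5

2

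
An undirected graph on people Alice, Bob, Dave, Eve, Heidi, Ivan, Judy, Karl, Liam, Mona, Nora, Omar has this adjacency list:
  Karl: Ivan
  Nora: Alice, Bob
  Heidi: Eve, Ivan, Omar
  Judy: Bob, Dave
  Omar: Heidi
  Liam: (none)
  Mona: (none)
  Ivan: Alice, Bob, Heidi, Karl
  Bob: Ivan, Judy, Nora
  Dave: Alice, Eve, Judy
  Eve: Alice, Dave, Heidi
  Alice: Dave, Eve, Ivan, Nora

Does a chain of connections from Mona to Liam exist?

Mona has no edges, so nothing is reachable from it.

No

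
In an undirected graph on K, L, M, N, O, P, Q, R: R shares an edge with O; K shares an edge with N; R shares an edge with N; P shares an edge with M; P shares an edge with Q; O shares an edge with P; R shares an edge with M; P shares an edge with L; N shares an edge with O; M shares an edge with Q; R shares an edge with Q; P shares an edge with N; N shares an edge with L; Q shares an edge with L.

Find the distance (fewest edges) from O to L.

2

Distance 0: O.
Distance 1: N, P, R.
Distance 2: K, L, M, Q — contains L.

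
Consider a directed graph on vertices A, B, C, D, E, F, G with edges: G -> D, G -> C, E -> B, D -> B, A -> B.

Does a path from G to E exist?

Explore from G.
Distance 1: reach C, D.
Distance 2: reach B.
The search from G is exhausted; no directed path reaches E.

No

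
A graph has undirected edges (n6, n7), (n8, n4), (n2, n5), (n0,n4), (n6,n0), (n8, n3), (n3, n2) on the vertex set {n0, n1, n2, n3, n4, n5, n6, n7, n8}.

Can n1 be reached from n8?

No

Explore from n8.
Distance 1: reach n3, n4.
Distance 2: reach n0, n2.
Distance 3: reach n5, n6.
Distance 4: reach n7.
The search is exhausted without reaching n1; it lies in a different component.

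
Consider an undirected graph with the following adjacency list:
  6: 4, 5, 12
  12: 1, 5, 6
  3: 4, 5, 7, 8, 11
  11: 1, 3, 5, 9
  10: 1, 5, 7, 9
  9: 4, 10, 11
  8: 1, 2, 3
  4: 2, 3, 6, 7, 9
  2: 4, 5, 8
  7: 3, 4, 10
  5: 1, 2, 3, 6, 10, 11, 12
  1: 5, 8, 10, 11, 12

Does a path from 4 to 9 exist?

Explore from 4.
Distance 1: reach 2, 3, 6, 7, 9.
Found 9.

Yes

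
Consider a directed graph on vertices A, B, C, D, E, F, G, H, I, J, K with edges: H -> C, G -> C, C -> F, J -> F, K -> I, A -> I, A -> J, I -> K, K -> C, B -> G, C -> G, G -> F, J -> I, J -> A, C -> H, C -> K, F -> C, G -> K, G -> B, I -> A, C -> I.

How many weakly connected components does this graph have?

3

From A: component {A, B, C, F, G, H, I, J, K}.
From D: component {D}.
From E: component {E}.
That's 3 components.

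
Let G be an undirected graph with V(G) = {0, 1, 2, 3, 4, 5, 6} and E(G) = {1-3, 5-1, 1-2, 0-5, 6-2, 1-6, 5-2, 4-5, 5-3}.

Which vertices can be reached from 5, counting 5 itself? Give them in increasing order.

Start at 5.
Its neighbours: 0, 1, 2, 3, 4.
Then their neighbours: 6.
Every vertex is now reached.

0, 1, 2, 3, 4, 5, 6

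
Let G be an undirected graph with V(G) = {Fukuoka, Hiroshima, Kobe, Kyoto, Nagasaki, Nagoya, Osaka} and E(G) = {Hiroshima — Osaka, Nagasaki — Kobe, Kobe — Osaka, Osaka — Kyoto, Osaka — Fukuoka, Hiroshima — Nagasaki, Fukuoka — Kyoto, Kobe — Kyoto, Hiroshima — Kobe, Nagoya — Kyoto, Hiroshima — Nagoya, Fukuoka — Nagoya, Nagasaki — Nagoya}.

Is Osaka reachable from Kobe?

Yes

Explore from Kobe.
Distance 1: reach Hiroshima, Kyoto, Nagasaki, Osaka.
Found Osaka.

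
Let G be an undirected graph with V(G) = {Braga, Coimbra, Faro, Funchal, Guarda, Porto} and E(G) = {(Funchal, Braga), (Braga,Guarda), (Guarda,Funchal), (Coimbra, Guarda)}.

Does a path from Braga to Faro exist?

Explore from Braga.
Distance 1: reach Funchal, Guarda.
Distance 2: reach Coimbra.
The search is exhausted without reaching Faro; it lies in a different component.

No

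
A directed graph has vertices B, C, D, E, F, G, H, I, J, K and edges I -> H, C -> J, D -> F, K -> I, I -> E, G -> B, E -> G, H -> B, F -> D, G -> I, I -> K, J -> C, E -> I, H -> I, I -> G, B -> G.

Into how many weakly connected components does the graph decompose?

3

From B: component {B, E, G, H, I, K}.
From C: component {C, J}.
From D: component {D, F}.
That's 3 components.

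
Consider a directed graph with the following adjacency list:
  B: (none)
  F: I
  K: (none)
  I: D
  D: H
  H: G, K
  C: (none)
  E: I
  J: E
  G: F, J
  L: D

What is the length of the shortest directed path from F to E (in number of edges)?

6

Distance 0: F.
Distance 1: I.
Distance 2: D.
Distance 3: H.
Distance 4: G, K.
Distance 5: J.
Distance 6: E — contains E.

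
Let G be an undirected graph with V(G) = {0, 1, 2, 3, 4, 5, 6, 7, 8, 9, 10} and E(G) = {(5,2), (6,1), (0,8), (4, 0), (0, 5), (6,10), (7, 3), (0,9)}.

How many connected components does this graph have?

3

From 0: component {0, 2, 4, 5, 8, 9}.
From 1: component {1, 6, 10}.
From 3: component {3, 7}.
That's 3 components.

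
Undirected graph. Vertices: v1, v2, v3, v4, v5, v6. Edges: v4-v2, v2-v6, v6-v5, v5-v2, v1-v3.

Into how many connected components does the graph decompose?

From v1: component {v1, v3}.
From v2: component {v2, v4, v5, v6}.
That's 2 components.

2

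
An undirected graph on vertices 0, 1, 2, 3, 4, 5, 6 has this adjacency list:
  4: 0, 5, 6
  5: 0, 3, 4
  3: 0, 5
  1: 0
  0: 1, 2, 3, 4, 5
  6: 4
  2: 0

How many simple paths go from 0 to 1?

0–1

1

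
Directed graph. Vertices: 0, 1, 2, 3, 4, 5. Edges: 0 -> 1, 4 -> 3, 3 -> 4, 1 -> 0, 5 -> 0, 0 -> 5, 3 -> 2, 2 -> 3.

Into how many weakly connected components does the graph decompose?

2

From 0: component {0, 1, 5}.
From 2: component {2, 3, 4}.
That's 2 components.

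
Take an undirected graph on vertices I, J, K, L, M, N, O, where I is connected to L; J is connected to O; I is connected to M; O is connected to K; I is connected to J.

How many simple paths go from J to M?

J–I–M

1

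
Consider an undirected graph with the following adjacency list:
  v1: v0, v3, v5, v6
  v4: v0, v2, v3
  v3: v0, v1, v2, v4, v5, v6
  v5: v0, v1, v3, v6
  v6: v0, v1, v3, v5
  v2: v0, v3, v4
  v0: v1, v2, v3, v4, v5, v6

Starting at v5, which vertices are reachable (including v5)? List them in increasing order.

Start at v5.
Its neighbours: v0, v1, v3, v6.
Then their neighbours: v2, v4.
Every vertex is now reached.

v0, v1, v2, v3, v4, v5, v6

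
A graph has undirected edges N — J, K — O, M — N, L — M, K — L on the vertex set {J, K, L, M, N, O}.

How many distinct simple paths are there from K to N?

1

K–L–M–N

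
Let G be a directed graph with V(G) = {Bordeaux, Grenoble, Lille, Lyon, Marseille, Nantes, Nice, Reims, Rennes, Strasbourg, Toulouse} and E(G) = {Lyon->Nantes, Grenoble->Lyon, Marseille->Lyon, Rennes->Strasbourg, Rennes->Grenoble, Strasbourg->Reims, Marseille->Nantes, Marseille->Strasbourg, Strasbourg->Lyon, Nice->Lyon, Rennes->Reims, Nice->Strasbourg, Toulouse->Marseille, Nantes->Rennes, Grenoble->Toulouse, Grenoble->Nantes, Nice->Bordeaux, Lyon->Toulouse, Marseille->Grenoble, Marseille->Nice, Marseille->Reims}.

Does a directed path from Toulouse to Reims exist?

Yes

Explore from Toulouse.
Distance 1: reach Marseille.
Distance 2: reach Grenoble, Lyon, Nantes, Nice, Reims, Strasbourg.
Found Reims.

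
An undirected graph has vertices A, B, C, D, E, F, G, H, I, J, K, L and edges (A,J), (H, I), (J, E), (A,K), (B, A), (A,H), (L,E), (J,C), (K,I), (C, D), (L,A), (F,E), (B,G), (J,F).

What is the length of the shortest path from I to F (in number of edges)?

Distance 0: I.
Distance 1: H, K.
Distance 2: A.
Distance 3: B, J, L.
Distance 4: C, E, F, G — contains F.

4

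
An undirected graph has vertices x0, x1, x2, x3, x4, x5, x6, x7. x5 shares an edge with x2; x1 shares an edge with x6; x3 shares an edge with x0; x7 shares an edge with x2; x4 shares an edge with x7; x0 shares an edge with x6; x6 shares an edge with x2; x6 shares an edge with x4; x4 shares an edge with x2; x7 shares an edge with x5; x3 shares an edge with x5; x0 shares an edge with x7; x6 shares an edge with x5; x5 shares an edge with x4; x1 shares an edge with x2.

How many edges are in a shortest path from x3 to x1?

3

Distance 0: x3.
Distance 1: x0, x5.
Distance 2: x2, x4, x6, x7.
Distance 3: x1 — contains x1.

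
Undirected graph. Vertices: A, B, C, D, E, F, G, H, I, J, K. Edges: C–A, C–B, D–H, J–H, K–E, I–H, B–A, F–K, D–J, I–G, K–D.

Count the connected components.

From A: component {A, B, C}.
From D: component {D, E, F, G, H, I, J, K}.
That's 2 components.

2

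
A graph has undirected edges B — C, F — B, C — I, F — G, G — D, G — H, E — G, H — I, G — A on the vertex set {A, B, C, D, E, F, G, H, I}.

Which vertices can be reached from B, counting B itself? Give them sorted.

Start at B.
Its neighbours: C, F.
Then their neighbours: G, I.
Then next layer: A, D, E, H.
Every vertex is now reached.

A, B, C, D, E, F, G, H, I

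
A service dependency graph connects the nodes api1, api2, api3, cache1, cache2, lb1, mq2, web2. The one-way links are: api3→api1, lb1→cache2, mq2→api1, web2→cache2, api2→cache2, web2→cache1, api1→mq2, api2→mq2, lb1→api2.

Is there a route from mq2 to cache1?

No

Explore from mq2.
Distance 1: reach api1.
The search from mq2 is exhausted; no directed path reaches cache1.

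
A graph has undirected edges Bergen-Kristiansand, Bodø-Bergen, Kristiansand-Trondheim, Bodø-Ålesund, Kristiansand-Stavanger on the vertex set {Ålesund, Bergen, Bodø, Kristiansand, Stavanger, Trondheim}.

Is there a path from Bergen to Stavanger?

Explore from Bergen.
Distance 1: reach Bodø, Kristiansand.
Distance 2: reach Ålesund, Stavanger, Trondheim.
Found Stavanger.

Yes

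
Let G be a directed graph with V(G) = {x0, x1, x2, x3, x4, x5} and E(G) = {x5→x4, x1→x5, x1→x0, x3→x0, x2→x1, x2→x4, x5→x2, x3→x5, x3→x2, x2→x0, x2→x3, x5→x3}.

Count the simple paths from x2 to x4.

3

x2→x1→x5→x4
x2→x3→x5→x4
x2→x4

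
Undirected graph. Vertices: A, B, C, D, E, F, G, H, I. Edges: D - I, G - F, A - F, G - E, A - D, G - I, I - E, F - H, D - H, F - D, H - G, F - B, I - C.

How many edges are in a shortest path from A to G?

Distance 0: A.
Distance 1: D, F.
Distance 2: B, G, H, I — contains G.

2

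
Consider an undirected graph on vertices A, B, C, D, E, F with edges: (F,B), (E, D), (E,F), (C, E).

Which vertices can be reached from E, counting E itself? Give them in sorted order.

Start at E.
Its neighbours: C, D, F.
Then their neighbours: B.
Nothing further is reachable.

B, C, D, E, F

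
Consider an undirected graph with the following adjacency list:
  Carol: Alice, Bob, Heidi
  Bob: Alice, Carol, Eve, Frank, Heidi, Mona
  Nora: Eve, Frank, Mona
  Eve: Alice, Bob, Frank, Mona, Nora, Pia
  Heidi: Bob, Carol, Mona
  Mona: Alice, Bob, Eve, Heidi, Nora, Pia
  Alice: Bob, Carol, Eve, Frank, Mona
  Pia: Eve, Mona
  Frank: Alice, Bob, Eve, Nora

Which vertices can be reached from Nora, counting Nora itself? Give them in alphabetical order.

Start at Nora.
Its neighbours: Eve, Frank, Mona.
Then their neighbours: Alice, Bob, Heidi, Pia.
Then next layer: Carol.
Every vertex is now reached.

Alice, Bob, Carol, Eve, Frank, Heidi, Mona, Nora, Pia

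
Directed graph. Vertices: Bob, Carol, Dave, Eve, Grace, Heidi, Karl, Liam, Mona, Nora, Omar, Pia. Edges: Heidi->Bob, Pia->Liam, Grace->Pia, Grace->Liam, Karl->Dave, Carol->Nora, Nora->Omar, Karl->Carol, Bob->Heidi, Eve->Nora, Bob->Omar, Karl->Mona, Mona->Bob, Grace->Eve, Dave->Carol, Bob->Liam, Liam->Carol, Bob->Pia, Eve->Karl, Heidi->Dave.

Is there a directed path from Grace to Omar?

Explore from Grace.
Distance 1: reach Eve, Liam, Pia.
Distance 2: reach Carol, Karl, Nora.
Distance 3: reach Dave, Mona, Omar.
Found Omar.

Yes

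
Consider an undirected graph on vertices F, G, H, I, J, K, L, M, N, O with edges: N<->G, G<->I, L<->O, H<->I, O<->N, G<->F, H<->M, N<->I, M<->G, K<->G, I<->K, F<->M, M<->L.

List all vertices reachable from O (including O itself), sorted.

F, G, H, I, K, L, M, N, O

Start at O.
Its neighbours: L, N.
Then their neighbours: G, I, M.
Then next layer: F, H, K.
Nothing further is reachable.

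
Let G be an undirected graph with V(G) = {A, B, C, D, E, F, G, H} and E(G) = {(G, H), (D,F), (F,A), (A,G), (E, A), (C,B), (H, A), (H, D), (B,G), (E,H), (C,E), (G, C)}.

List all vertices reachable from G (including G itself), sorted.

Start at G.
Its neighbours: A, B, C, H.
Then their neighbours: D, E, F.
Every vertex is now reached.

A, B, C, D, E, F, G, H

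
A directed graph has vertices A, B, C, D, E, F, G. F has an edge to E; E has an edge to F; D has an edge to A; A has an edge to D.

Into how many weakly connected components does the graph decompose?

From A: component {A, D}.
From B: component {B}.
From C: component {C}.
From E: component {E, F}.
From G: component {G}.
That's 5 components.

5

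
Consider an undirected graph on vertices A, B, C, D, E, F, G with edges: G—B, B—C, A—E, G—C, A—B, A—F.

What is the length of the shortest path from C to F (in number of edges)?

3

Distance 0: C.
Distance 1: B, G.
Distance 2: A.
Distance 3: E, F — contains F.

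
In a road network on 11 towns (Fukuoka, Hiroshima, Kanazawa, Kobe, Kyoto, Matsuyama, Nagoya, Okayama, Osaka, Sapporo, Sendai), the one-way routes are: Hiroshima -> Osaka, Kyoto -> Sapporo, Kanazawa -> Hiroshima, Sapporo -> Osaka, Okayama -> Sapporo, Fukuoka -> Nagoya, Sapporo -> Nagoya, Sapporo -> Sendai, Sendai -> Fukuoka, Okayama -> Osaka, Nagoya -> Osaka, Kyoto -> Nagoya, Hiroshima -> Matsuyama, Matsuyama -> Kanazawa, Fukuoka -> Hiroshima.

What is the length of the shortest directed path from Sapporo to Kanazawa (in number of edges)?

5

Distance 0: Sapporo.
Distance 1: Nagoya, Osaka, Sendai.
Distance 2: Fukuoka.
Distance 3: Hiroshima.
Distance 4: Matsuyama.
Distance 5: Kanazawa — contains Kanazawa.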